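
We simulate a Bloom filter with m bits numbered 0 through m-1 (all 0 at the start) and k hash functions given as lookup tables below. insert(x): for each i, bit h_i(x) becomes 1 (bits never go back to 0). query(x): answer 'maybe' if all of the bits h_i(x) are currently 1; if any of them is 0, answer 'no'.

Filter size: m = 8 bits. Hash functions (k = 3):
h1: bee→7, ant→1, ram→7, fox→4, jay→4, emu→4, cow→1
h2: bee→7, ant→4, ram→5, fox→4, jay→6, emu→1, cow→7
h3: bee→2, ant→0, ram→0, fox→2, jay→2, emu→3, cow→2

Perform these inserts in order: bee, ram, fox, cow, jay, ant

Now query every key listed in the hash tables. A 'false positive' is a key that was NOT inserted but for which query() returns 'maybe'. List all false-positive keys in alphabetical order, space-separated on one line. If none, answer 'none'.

Answer: none

Derivation:
Start: bits=00000000
After insert 'bee': sets bits 2 7 -> bits=00100001
After insert 'ram': sets bits 0 5 7 -> bits=10100101
After insert 'fox': sets bits 2 4 -> bits=10101101
After insert 'cow': sets bits 1 2 7 -> bits=11101101
After insert 'jay': sets bits 2 4 6 -> bits=11101111
After insert 'ant': sets bits 0 1 4 -> bits=11101111
Not inserted: emu — query each against bits=11101111:
query emu: checks bit1=1, bit3=0, bit4=1 (has a 0) -> no => not a false positive
False positives (alphabetical): none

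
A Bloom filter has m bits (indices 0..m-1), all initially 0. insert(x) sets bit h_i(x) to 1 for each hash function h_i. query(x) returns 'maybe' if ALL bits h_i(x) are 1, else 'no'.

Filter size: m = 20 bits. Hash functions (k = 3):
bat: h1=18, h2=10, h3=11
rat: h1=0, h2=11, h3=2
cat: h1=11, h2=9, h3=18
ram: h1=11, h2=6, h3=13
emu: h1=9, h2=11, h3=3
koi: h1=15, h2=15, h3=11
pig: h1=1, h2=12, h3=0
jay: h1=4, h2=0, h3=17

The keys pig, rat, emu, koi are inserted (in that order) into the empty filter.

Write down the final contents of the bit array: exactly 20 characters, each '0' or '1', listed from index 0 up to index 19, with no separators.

Start: bits=00000000000000000000
After insert 'pig': sets bits 0 1 12 -> bits=11000000000010000000
After insert 'rat': sets bits 0 2 11 -> bits=11100000000110000000
After insert 'emu': sets bits 3 9 11 -> bits=11110000010110000000
After insert 'koi': sets bits 11 15 -> bits=11110000010110010000

Answer: 11110000010110010000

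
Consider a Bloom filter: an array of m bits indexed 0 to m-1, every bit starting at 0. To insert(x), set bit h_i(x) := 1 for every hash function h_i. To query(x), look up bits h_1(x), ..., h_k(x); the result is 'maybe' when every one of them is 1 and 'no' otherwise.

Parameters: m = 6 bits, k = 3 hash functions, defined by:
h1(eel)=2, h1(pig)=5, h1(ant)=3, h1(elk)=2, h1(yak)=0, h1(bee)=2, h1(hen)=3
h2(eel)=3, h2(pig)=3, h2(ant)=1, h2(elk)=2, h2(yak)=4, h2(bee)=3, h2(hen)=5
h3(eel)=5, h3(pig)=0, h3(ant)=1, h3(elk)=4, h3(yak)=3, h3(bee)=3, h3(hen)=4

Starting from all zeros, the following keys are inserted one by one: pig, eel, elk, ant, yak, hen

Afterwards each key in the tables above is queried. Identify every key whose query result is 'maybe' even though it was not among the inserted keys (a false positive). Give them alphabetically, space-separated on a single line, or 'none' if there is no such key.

Start: bits=000000
After insert 'pig': sets bits 0 3 5 -> bits=100101
After insert 'eel': sets bits 2 3 5 -> bits=101101
After insert 'elk': sets bits 2 4 -> bits=101111
After insert 'ant': sets bits 1 3 -> bits=111111
After insert 'yak': sets bits 0 3 4 -> bits=111111
After insert 'hen': sets bits 3 4 5 -> bits=111111
Not inserted: bee — query each against bits=111111:
query bee: checks bit2=1, bit3=1 (all 1) -> maybe => FALSE POSITIVE
False positives (alphabetical): bee

Answer: bee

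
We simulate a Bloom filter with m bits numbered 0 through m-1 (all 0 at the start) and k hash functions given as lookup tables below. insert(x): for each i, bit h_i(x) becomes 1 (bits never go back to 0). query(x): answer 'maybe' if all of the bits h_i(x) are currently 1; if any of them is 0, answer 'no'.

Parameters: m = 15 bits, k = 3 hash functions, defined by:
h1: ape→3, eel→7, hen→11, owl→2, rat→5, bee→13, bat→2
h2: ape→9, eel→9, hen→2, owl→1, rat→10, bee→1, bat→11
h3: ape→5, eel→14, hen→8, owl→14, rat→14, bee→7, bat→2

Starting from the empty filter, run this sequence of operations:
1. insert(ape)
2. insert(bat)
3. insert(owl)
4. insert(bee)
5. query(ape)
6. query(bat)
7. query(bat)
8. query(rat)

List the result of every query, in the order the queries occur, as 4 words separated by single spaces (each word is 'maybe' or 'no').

Start: bits=000000000000000
Op 1: insert ape -> sets bits 3 5 9 -> bits=000101000100000
Op 2: insert bat -> sets bits 2 11 -> bits=001101000101000
Op 3: insert owl -> sets bits 1 2 14 -> bits=011101000101001
Op 4: insert bee -> sets bits 1 7 13 -> bits=011101010101011
Op 5: query ape -> checks bit3=1, bit5=1, bit9=1 (all 1) -> maybe
Op 6: query bat -> checks bit2=1, bit11=1 (all 1) -> maybe
Op 7: query bat -> checks bit2=1, bit11=1 (all 1) -> maybe
Op 8: query rat -> checks bit5=1, bit10=0, bit14=1 (has a 0) -> no
Query results in order: maybe maybe maybe no

Answer: maybe maybe maybe no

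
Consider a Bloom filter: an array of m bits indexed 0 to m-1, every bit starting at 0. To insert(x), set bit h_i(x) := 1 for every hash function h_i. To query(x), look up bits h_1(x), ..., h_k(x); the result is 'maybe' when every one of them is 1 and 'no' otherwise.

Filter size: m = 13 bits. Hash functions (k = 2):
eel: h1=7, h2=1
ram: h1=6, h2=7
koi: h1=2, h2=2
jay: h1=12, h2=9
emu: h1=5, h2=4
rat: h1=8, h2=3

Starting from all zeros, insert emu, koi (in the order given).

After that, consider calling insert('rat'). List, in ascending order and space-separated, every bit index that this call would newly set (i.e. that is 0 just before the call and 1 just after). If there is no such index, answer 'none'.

Start: bits=0000000000000
After insert 'emu': sets bits 4 5 -> bits=0000110000000
After insert 'koi': sets bits 2 -> bits=0010110000000
insert 'rat' would touch bits 3 8; currently bit3=0, bit8=0
Bits that are 0 among those (would change 0->1): 3 8

Answer: 3 8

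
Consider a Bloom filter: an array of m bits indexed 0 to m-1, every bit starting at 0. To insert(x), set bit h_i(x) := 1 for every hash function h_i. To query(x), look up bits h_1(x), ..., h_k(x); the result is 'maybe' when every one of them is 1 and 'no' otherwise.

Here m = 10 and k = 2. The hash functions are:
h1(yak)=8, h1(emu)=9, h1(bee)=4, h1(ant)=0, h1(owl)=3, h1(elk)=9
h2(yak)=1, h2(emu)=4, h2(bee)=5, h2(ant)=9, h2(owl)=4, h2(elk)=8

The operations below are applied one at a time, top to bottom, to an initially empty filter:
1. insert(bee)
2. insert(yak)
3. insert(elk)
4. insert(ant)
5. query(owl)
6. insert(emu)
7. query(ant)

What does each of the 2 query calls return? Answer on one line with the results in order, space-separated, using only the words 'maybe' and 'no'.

Start: bits=0000000000
Op 1: insert bee -> sets bits 4 5 -> bits=0000110000
Op 2: insert yak -> sets bits 1 8 -> bits=0100110010
Op 3: insert elk -> sets bits 8 9 -> bits=0100110011
Op 4: insert ant -> sets bits 0 9 -> bits=1100110011
Op 5: query owl -> checks bit3=0, bit4=1 (has a 0) -> no
Op 6: insert emu -> sets bits 4 9 -> bits=1100110011
Op 7: query ant -> checks bit0=1, bit9=1 (all 1) -> maybe
Query results in order: no maybe

Answer: no maybe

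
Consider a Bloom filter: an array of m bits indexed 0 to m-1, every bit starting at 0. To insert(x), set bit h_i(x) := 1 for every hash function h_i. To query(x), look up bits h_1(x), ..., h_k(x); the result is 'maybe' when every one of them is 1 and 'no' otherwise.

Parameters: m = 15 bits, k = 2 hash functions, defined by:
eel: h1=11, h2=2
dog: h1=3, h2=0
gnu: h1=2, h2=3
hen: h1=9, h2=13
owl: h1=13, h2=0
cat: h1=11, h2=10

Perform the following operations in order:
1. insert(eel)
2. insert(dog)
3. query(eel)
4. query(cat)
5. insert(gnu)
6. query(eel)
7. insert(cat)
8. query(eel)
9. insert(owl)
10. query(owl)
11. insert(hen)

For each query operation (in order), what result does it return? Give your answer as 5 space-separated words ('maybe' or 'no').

Start: bits=000000000000000
Op 1: insert eel -> sets bits 2 11 -> bits=001000000001000
Op 2: insert dog -> sets bits 0 3 -> bits=101100000001000
Op 3: query eel -> checks bit2=1, bit11=1 (all 1) -> maybe
Op 4: query cat -> checks bit10=0, bit11=1 (has a 0) -> no
Op 5: insert gnu -> sets bits 2 3 -> bits=101100000001000
Op 6: query eel -> checks bit2=1, bit11=1 (all 1) -> maybe
Op 7: insert cat -> sets bits 10 11 -> bits=101100000011000
Op 8: query eel -> checks bit2=1, bit11=1 (all 1) -> maybe
Op 9: insert owl -> sets bits 0 13 -> bits=101100000011010
Op 10: query owl -> checks bit0=1, bit13=1 (all 1) -> maybe
Op 11: insert hen -> sets bits 9 13 -> bits=101100000111010
Query results in order: maybe no maybe maybe maybe

Answer: maybe no maybe maybe maybe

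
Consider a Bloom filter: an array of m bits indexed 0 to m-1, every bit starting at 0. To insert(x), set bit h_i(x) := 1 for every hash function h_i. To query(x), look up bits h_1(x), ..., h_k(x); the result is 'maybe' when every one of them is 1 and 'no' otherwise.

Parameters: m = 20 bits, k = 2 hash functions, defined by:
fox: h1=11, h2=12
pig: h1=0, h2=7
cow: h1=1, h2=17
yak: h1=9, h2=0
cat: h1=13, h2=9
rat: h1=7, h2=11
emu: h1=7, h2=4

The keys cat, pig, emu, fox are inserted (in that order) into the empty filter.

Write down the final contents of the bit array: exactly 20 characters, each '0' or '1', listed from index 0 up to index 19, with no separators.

Answer: 10001001010111000000

Derivation:
Start: bits=00000000000000000000
After insert 'cat': sets bits 9 13 -> bits=00000000010001000000
After insert 'pig': sets bits 0 7 -> bits=10000001010001000000
After insert 'emu': sets bits 4 7 -> bits=10001001010001000000
After insert 'fox': sets bits 11 12 -> bits=10001001010111000000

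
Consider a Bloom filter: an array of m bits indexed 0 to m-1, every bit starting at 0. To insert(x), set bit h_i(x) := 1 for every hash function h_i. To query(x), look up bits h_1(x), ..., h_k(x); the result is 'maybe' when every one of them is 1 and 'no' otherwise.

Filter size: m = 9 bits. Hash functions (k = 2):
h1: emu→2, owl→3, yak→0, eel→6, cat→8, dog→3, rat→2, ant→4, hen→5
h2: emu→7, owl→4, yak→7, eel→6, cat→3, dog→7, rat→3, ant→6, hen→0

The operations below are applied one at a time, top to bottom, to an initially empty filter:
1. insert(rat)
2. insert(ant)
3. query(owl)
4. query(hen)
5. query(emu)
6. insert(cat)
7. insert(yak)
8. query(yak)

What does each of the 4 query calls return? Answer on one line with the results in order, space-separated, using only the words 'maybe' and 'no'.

Answer: maybe no no maybe

Derivation:
Start: bits=000000000
Op 1: insert rat -> sets bits 2 3 -> bits=001100000
Op 2: insert ant -> sets bits 4 6 -> bits=001110100
Op 3: query owl -> checks bit3=1, bit4=1 (all 1) -> maybe
Op 4: query hen -> checks bit0=0, bit5=0 (has a 0) -> no
Op 5: query emu -> checks bit2=1, bit7=0 (has a 0) -> no
Op 6: insert cat -> sets bits 3 8 -> bits=001110101
Op 7: insert yak -> sets bits 0 7 -> bits=101110111
Op 8: query yak -> checks bit0=1, bit7=1 (all 1) -> maybe
Query results in order: maybe no no maybe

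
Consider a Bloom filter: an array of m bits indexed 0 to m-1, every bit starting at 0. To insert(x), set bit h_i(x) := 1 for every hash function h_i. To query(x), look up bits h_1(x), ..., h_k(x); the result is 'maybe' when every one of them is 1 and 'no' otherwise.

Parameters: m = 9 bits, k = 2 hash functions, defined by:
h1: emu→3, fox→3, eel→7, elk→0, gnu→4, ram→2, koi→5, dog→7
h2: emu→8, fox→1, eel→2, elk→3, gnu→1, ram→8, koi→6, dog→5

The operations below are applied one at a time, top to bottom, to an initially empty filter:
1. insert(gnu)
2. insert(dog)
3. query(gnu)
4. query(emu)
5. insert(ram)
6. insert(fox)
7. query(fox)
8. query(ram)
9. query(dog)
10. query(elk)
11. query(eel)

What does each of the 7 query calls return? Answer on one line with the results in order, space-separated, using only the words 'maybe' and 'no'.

Answer: maybe no maybe maybe maybe no maybe

Derivation:
Start: bits=000000000
Op 1: insert gnu -> sets bits 1 4 -> bits=010010000
Op 2: insert dog -> sets bits 5 7 -> bits=010011010
Op 3: query gnu -> checks bit1=1, bit4=1 (all 1) -> maybe
Op 4: query emu -> checks bit3=0, bit8=0 (has a 0) -> no
Op 5: insert ram -> sets bits 2 8 -> bits=011011011
Op 6: insert fox -> sets bits 1 3 -> bits=011111011
Op 7: query fox -> checks bit1=1, bit3=1 (all 1) -> maybe
Op 8: query ram -> checks bit2=1, bit8=1 (all 1) -> maybe
Op 9: query dog -> checks bit5=1, bit7=1 (all 1) -> maybe
Op 10: query elk -> checks bit0=0, bit3=1 (has a 0) -> no
Op 11: query eel -> checks bit2=1, bit7=1 (all 1) -> maybe
Query results in order: maybe no maybe maybe maybe no maybe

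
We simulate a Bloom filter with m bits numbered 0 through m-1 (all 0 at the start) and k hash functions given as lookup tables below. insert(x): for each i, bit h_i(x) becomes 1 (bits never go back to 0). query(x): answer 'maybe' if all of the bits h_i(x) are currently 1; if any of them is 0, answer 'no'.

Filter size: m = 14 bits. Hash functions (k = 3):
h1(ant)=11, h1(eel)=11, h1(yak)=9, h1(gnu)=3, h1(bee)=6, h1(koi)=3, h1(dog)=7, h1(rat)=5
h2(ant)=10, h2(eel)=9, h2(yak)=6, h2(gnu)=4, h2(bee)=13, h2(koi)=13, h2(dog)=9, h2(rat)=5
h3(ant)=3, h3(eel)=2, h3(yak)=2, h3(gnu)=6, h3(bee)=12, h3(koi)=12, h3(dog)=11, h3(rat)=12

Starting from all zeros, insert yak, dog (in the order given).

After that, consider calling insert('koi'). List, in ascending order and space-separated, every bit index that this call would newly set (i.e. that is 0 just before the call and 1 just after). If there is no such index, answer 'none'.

Start: bits=00000000000000
After insert 'yak': sets bits 2 6 9 -> bits=00100010010000
After insert 'dog': sets bits 7 9 11 -> bits=00100011010100
insert 'koi' would touch bits 3 12 13; currently bit3=0, bit12=0, bit13=0
Bits that are 0 among those (would change 0->1): 3 12 13

Answer: 3 12 13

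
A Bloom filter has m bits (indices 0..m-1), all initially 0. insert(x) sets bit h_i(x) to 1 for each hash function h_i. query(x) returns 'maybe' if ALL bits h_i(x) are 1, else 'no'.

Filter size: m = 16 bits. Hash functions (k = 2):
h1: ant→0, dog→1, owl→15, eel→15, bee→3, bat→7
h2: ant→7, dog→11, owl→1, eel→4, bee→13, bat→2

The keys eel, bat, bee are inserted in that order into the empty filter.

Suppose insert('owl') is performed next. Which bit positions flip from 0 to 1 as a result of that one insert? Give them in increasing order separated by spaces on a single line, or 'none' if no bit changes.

Answer: 1

Derivation:
Start: bits=0000000000000000
After insert 'eel': sets bits 4 15 -> bits=0000100000000001
After insert 'bat': sets bits 2 7 -> bits=0010100100000001
After insert 'bee': sets bits 3 13 -> bits=0011100100000101
insert 'owl' would touch bits 1 15; currently bit1=0, bit15=1
Bits that are 0 among those (would change 0->1): 1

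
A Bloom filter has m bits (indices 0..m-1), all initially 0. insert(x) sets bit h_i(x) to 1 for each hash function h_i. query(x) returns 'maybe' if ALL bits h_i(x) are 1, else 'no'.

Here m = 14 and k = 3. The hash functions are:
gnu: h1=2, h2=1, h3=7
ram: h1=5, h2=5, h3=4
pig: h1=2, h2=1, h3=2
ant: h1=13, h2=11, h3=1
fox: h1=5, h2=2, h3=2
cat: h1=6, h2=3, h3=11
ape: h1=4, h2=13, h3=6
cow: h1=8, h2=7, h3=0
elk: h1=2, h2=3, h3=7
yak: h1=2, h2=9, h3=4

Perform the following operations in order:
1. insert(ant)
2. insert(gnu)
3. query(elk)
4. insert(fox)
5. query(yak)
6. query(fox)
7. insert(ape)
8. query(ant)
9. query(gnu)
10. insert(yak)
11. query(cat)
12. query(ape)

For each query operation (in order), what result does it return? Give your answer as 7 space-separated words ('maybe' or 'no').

Start: bits=00000000000000
Op 1: insert ant -> sets bits 1 11 13 -> bits=01000000000101
Op 2: insert gnu -> sets bits 1 2 7 -> bits=01100001000101
Op 3: query elk -> checks bit2=1, bit3=0, bit7=1 (has a 0) -> no
Op 4: insert fox -> sets bits 2 5 -> bits=01100101000101
Op 5: query yak -> checks bit2=1, bit4=0, bit9=0 (has a 0) -> no
Op 6: query fox -> checks bit2=1, bit5=1 (all 1) -> maybe
Op 7: insert ape -> sets bits 4 6 13 -> bits=01101111000101
Op 8: query ant -> checks bit1=1, bit11=1, bit13=1 (all 1) -> maybe
Op 9: query gnu -> checks bit1=1, bit2=1, bit7=1 (all 1) -> maybe
Op 10: insert yak -> sets bits 2 4 9 -> bits=01101111010101
Op 11: query cat -> checks bit3=0, bit6=1, bit11=1 (has a 0) -> no
Op 12: query ape -> checks bit4=1, bit6=1, bit13=1 (all 1) -> maybe
Query results in order: no no maybe maybe maybe no maybe

Answer: no no maybe maybe maybe no maybe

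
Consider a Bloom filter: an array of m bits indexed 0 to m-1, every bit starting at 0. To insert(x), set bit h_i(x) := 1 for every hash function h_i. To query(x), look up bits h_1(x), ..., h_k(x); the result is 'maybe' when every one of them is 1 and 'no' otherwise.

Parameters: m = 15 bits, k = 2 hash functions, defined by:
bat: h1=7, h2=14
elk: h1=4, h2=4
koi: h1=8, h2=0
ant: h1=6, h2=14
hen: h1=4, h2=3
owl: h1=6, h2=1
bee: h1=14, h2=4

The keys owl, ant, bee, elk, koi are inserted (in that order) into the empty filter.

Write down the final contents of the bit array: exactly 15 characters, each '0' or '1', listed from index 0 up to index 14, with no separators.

Answer: 110010101000001

Derivation:
Start: bits=000000000000000
After insert 'owl': sets bits 1 6 -> bits=010000100000000
After insert 'ant': sets bits 6 14 -> bits=010000100000001
After insert 'bee': sets bits 4 14 -> bits=010010100000001
After insert 'elk': sets bits 4 -> bits=010010100000001
After insert 'koi': sets bits 0 8 -> bits=110010101000001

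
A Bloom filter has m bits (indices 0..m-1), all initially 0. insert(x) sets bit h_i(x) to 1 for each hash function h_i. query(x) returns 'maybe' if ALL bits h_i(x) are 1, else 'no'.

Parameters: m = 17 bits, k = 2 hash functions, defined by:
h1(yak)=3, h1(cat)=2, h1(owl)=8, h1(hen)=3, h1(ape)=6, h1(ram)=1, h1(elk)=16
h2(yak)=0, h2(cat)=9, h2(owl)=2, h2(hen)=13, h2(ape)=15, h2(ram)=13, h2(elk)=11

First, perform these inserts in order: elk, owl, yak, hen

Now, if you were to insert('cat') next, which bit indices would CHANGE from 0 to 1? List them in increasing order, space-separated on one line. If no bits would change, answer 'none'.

Start: bits=00000000000000000
After insert 'elk': sets bits 11 16 -> bits=00000000000100001
After insert 'owl': sets bits 2 8 -> bits=00100000100100001
After insert 'yak': sets bits 0 3 -> bits=10110000100100001
After insert 'hen': sets bits 3 13 -> bits=10110000100101001
insert 'cat' would touch bits 2 9; currently bit2=1, bit9=0
Bits that are 0 among those (would change 0->1): 9

Answer: 9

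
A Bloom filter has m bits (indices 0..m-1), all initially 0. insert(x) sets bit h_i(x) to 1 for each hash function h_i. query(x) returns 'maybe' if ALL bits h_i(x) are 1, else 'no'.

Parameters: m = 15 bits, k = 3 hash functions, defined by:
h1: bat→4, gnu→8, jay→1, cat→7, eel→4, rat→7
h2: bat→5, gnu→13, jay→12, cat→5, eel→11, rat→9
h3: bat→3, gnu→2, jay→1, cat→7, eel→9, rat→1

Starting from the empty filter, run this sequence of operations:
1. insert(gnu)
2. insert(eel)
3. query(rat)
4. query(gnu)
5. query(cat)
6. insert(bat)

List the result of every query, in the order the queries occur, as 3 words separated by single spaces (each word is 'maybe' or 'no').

Start: bits=000000000000000
Op 1: insert gnu -> sets bits 2 8 13 -> bits=001000001000010
Op 2: insert eel -> sets bits 4 9 11 -> bits=001010001101010
Op 3: query rat -> checks bit1=0, bit7=0, bit9=1 (has a 0) -> no
Op 4: query gnu -> checks bit2=1, bit8=1, bit13=1 (all 1) -> maybe
Op 5: query cat -> checks bit5=0, bit7=0 (has a 0) -> no
Op 6: insert bat -> sets bits 3 4 5 -> bits=001111001101010
Query results in order: no maybe no

Answer: no maybe no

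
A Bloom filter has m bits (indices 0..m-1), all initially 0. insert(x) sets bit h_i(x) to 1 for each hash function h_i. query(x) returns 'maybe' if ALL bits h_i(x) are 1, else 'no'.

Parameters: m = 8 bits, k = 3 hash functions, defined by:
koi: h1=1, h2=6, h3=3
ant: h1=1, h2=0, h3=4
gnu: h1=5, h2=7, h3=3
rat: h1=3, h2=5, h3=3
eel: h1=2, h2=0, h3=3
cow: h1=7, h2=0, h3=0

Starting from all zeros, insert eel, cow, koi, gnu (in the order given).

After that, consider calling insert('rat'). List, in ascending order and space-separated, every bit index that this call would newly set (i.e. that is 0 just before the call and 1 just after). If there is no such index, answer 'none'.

Answer: none

Derivation:
Start: bits=00000000
After insert 'eel': sets bits 0 2 3 -> bits=10110000
After insert 'cow': sets bits 0 7 -> bits=10110001
After insert 'koi': sets bits 1 3 6 -> bits=11110011
After insert 'gnu': sets bits 3 5 7 -> bits=11110111
insert 'rat' would touch bits 3 5; currently bit3=1, bit5=1
Bits that are 0 among those (would change 0->1): none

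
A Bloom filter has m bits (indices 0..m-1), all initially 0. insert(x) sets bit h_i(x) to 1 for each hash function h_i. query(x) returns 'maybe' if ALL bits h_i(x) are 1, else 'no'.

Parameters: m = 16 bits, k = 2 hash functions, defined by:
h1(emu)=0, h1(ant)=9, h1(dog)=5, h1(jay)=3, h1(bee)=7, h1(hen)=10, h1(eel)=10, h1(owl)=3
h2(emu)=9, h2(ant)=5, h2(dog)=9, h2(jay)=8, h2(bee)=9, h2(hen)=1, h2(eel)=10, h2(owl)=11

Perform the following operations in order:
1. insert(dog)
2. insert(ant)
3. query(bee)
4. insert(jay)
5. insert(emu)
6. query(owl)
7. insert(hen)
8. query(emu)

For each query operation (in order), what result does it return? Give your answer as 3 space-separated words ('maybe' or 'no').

Start: bits=0000000000000000
Op 1: insert dog -> sets bits 5 9 -> bits=0000010001000000
Op 2: insert ant -> sets bits 5 9 -> bits=0000010001000000
Op 3: query bee -> checks bit7=0, bit9=1 (has a 0) -> no
Op 4: insert jay -> sets bits 3 8 -> bits=0001010011000000
Op 5: insert emu -> sets bits 0 9 -> bits=1001010011000000
Op 6: query owl -> checks bit3=1, bit11=0 (has a 0) -> no
Op 7: insert hen -> sets bits 1 10 -> bits=1101010011100000
Op 8: query emu -> checks bit0=1, bit9=1 (all 1) -> maybe
Query results in order: no no maybe

Answer: no no maybe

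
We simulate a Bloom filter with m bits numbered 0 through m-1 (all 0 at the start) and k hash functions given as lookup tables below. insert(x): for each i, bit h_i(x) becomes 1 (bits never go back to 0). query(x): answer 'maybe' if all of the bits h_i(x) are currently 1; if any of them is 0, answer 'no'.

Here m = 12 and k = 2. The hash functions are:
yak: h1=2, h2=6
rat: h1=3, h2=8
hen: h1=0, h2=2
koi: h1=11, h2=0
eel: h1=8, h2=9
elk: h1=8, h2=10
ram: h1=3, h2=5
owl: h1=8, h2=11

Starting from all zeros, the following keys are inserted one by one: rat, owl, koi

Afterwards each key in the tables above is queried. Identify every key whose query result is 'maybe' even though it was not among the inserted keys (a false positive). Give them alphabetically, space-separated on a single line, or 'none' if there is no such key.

Start: bits=000000000000
After insert 'rat': sets bits 3 8 -> bits=000100001000
After insert 'owl': sets bits 8 11 -> bits=000100001001
After insert 'koi': sets bits 0 11 -> bits=100100001001
Not inserted: eel elk hen ram yak — query each against bits=100100001001:
query eel: checks bit8=1, bit9=0 (has a 0) -> no => not a false positive
query elk: checks bit8=1, bit10=0 (has a 0) -> no => not a false positive
query hen: checks bit0=1, bit2=0 (has a 0) -> no => not a false positive
query ram: checks bit3=1, bit5=0 (has a 0) -> no => not a false positive
query yak: checks bit2=0, bit6=0 (has a 0) -> no => not a false positive
False positives (alphabetical): none

Answer: none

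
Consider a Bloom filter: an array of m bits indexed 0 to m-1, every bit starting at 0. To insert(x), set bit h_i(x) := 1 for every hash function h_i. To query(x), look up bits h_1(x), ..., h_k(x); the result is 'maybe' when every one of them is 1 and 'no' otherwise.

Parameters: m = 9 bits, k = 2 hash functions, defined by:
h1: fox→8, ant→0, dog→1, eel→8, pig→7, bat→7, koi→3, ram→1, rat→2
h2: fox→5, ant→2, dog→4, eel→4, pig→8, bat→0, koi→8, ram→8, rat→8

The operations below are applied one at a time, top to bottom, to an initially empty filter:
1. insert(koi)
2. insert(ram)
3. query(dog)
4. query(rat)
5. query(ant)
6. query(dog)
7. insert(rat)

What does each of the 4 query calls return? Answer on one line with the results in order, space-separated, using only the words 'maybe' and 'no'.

Answer: no no no no

Derivation:
Start: bits=000000000
Op 1: insert koi -> sets bits 3 8 -> bits=000100001
Op 2: insert ram -> sets bits 1 8 -> bits=010100001
Op 3: query dog -> checks bit1=1, bit4=0 (has a 0) -> no
Op 4: query rat -> checks bit2=0, bit8=1 (has a 0) -> no
Op 5: query ant -> checks bit0=0, bit2=0 (has a 0) -> no
Op 6: query dog -> checks bit1=1, bit4=0 (has a 0) -> no
Op 7: insert rat -> sets bits 2 8 -> bits=011100001
Query results in order: no no no no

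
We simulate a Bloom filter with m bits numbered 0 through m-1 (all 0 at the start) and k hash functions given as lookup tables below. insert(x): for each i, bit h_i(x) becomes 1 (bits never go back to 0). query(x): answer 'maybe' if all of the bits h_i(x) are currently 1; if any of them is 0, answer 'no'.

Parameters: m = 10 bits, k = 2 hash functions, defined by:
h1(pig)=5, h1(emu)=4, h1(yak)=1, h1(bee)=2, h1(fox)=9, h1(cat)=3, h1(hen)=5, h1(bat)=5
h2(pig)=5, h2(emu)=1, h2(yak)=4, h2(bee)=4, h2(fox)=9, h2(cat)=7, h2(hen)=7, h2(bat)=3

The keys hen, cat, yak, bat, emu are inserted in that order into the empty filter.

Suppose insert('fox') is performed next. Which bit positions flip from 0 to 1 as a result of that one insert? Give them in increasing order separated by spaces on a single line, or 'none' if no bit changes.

Answer: 9

Derivation:
Start: bits=0000000000
After insert 'hen': sets bits 5 7 -> bits=0000010100
After insert 'cat': sets bits 3 7 -> bits=0001010100
After insert 'yak': sets bits 1 4 -> bits=0101110100
After insert 'bat': sets bits 3 5 -> bits=0101110100
After insert 'emu': sets bits 1 4 -> bits=0101110100
insert 'fox' would touch bits 9; currently bit9=0
Bits that are 0 among those (would change 0->1): 9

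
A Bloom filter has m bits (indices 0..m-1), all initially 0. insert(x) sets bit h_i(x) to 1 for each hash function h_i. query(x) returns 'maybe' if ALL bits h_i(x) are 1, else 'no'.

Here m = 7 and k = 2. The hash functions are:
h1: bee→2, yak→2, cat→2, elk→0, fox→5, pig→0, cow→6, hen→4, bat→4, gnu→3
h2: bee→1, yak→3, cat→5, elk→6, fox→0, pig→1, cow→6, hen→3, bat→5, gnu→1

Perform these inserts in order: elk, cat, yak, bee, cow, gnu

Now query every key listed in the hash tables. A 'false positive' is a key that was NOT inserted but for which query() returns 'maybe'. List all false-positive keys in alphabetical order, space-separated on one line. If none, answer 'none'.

Answer: fox pig

Derivation:
Start: bits=0000000
After insert 'elk': sets bits 0 6 -> bits=1000001
After insert 'cat': sets bits 2 5 -> bits=1010011
After insert 'yak': sets bits 2 3 -> bits=1011011
After insert 'bee': sets bits 1 2 -> bits=1111011
After insert 'cow': sets bits 6 -> bits=1111011
After insert 'gnu': sets bits 1 3 -> bits=1111011
Not inserted: bat fox hen pig — query each against bits=1111011:
query bat: checks bit4=0, bit5=1 (has a 0) -> no => not a false positive
query fox: checks bit0=1, bit5=1 (all 1) -> maybe => FALSE POSITIVE
query hen: checks bit3=1, bit4=0 (has a 0) -> no => not a false positive
query pig: checks bit0=1, bit1=1 (all 1) -> maybe => FALSE POSITIVE
False positives (alphabetical): fox pig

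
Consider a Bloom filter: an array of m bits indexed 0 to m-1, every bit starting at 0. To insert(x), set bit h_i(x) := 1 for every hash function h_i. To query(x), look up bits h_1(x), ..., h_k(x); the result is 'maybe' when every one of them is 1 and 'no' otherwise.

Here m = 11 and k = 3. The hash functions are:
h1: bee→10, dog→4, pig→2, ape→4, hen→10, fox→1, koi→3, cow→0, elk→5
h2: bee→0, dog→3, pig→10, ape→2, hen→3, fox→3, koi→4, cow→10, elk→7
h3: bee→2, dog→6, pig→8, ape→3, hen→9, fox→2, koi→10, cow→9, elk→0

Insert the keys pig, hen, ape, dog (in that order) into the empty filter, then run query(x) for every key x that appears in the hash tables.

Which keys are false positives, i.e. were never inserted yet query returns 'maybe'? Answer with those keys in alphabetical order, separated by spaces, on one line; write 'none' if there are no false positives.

Start: bits=00000000000
After insert 'pig': sets bits 2 8 10 -> bits=00100000101
After insert 'hen': sets bits 3 9 10 -> bits=00110000111
After insert 'ape': sets bits 2 3 4 -> bits=00111000111
After insert 'dog': sets bits 3 4 6 -> bits=00111010111
Not inserted: bee cow elk fox koi — query each against bits=00111010111:
query bee: checks bit0=0, bit2=1, bit10=1 (has a 0) -> no => not a false positive
query cow: checks bit0=0, bit9=1, bit10=1 (has a 0) -> no => not a false positive
query elk: checks bit0=0, bit5=0, bit7=0 (has a 0) -> no => not a false positive
query fox: checks bit1=0, bit2=1, bit3=1 (has a 0) -> no => not a false positive
query koi: checks bit3=1, bit4=1, bit10=1 (all 1) -> maybe => FALSE POSITIVE
False positives (alphabetical): koi

Answer: koi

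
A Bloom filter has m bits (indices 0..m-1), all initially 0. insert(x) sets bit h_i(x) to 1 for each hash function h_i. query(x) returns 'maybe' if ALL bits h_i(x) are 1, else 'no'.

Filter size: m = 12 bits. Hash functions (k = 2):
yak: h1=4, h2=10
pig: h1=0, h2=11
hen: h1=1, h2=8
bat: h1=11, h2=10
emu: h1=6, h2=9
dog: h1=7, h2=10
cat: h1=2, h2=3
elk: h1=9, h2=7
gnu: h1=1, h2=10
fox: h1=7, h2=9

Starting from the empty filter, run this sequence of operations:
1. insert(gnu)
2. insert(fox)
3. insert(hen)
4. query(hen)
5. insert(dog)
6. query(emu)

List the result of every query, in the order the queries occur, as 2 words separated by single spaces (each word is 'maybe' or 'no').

Start: bits=000000000000
Op 1: insert gnu -> sets bits 1 10 -> bits=010000000010
Op 2: insert fox -> sets bits 7 9 -> bits=010000010110
Op 3: insert hen -> sets bits 1 8 -> bits=010000011110
Op 4: query hen -> checks bit1=1, bit8=1 (all 1) -> maybe
Op 5: insert dog -> sets bits 7 10 -> bits=010000011110
Op 6: query emu -> checks bit6=0, bit9=1 (has a 0) -> no
Query results in order: maybe no

Answer: maybe no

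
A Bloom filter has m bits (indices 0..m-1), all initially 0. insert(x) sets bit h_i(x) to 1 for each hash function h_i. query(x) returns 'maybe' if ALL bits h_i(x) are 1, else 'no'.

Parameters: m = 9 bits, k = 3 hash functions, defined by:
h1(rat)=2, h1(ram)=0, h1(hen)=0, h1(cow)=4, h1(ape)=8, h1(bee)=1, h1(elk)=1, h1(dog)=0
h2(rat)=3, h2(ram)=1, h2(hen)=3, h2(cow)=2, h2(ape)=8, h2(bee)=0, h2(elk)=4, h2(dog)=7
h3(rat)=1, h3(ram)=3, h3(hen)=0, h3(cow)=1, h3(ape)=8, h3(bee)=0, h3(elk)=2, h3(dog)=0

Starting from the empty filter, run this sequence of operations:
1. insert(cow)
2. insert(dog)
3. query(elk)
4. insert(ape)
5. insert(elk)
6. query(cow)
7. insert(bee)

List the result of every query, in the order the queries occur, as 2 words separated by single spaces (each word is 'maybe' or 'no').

Start: bits=000000000
Op 1: insert cow -> sets bits 1 2 4 -> bits=011010000
Op 2: insert dog -> sets bits 0 7 -> bits=111010010
Op 3: query elk -> checks bit1=1, bit2=1, bit4=1 (all 1) -> maybe
Op 4: insert ape -> sets bits 8 -> bits=111010011
Op 5: insert elk -> sets bits 1 2 4 -> bits=111010011
Op 6: query cow -> checks bit1=1, bit2=1, bit4=1 (all 1) -> maybe
Op 7: insert bee -> sets bits 0 1 -> bits=111010011
Query results in order: maybe maybe

Answer: maybe maybe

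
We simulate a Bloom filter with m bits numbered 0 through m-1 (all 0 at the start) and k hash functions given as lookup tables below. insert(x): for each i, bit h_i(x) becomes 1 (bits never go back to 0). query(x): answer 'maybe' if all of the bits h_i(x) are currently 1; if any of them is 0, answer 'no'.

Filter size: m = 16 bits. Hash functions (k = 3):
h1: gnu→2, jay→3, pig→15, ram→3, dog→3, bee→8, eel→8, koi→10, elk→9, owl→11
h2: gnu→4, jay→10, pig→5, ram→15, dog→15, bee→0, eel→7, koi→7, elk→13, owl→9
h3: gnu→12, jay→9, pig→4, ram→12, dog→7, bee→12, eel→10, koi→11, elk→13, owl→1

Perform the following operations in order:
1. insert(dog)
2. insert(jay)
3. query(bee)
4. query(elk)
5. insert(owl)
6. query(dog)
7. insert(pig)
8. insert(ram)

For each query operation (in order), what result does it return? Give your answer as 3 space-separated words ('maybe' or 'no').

Answer: no no maybe

Derivation:
Start: bits=0000000000000000
Op 1: insert dog -> sets bits 3 7 15 -> bits=0001000100000001
Op 2: insert jay -> sets bits 3 9 10 -> bits=0001000101100001
Op 3: query bee -> checks bit0=0, bit8=0, bit12=0 (has a 0) -> no
Op 4: query elk -> checks bit9=1, bit13=0 (has a 0) -> no
Op 5: insert owl -> sets bits 1 9 11 -> bits=0101000101110001
Op 6: query dog -> checks bit3=1, bit7=1, bit15=1 (all 1) -> maybe
Op 7: insert pig -> sets bits 4 5 15 -> bits=0101110101110001
Op 8: insert ram -> sets bits 3 12 15 -> bits=0101110101111001
Query results in order: no no maybe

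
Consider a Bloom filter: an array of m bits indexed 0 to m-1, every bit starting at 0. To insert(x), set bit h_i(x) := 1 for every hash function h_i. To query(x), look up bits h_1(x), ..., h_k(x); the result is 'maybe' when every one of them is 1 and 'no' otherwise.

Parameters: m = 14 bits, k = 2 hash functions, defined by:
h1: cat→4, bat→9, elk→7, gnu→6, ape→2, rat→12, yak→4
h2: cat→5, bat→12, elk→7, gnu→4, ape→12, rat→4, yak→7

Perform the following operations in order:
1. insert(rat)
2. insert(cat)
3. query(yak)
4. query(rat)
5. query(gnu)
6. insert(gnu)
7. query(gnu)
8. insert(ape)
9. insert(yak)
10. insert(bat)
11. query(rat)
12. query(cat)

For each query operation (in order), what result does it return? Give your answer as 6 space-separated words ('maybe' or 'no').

Answer: no maybe no maybe maybe maybe

Derivation:
Start: bits=00000000000000
Op 1: insert rat -> sets bits 4 12 -> bits=00001000000010
Op 2: insert cat -> sets bits 4 5 -> bits=00001100000010
Op 3: query yak -> checks bit4=1, bit7=0 (has a 0) -> no
Op 4: query rat -> checks bit4=1, bit12=1 (all 1) -> maybe
Op 5: query gnu -> checks bit4=1, bit6=0 (has a 0) -> no
Op 6: insert gnu -> sets bits 4 6 -> bits=00001110000010
Op 7: query gnu -> checks bit4=1, bit6=1 (all 1) -> maybe
Op 8: insert ape -> sets bits 2 12 -> bits=00101110000010
Op 9: insert yak -> sets bits 4 7 -> bits=00101111000010
Op 10: insert bat -> sets bits 9 12 -> bits=00101111010010
Op 11: query rat -> checks bit4=1, bit12=1 (all 1) -> maybe
Op 12: query cat -> checks bit4=1, bit5=1 (all 1) -> maybe
Query results in order: no maybe no maybe maybe maybe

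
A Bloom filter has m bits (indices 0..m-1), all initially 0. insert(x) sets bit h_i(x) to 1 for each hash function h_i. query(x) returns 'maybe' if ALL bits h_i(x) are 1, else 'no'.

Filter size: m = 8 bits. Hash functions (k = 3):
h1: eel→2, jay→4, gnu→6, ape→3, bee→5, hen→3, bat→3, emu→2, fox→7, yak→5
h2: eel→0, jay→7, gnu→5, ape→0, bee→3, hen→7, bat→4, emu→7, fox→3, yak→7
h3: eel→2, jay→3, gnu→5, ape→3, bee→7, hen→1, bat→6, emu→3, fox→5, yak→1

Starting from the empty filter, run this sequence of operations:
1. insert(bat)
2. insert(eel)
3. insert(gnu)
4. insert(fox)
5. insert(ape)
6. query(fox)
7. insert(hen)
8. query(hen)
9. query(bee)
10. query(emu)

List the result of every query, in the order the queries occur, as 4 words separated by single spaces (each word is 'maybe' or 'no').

Answer: maybe maybe maybe maybe

Derivation:
Start: bits=00000000
Op 1: insert bat -> sets bits 3 4 6 -> bits=00011010
Op 2: insert eel -> sets bits 0 2 -> bits=10111010
Op 3: insert gnu -> sets bits 5 6 -> bits=10111110
Op 4: insert fox -> sets bits 3 5 7 -> bits=10111111
Op 5: insert ape -> sets bits 0 3 -> bits=10111111
Op 6: query fox -> checks bit3=1, bit5=1, bit7=1 (all 1) -> maybe
Op 7: insert hen -> sets bits 1 3 7 -> bits=11111111
Op 8: query hen -> checks bit1=1, bit3=1, bit7=1 (all 1) -> maybe
Op 9: query bee -> checks bit3=1, bit5=1, bit7=1 (all 1) -> maybe
Op 10: query emu -> checks bit2=1, bit3=1, bit7=1 (all 1) -> maybe
Query results in order: maybe maybe maybe maybe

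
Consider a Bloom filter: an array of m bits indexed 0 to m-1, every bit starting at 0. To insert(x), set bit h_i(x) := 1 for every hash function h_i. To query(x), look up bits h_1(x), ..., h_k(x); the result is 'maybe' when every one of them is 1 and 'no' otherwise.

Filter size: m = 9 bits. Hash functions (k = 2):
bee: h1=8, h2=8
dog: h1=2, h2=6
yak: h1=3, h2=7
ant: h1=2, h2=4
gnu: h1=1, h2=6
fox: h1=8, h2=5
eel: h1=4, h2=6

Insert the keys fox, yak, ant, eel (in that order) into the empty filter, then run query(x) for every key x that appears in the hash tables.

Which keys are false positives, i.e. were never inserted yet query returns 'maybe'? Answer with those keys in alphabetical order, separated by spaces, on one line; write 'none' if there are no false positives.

Answer: bee dog

Derivation:
Start: bits=000000000
After insert 'fox': sets bits 5 8 -> bits=000001001
After insert 'yak': sets bits 3 7 -> bits=000101011
After insert 'ant': sets bits 2 4 -> bits=001111011
After insert 'eel': sets bits 4 6 -> bits=001111111
Not inserted: bee dog gnu — query each against bits=001111111:
query bee: checks bit8=1 (all 1) -> maybe => FALSE POSITIVE
query dog: checks bit2=1, bit6=1 (all 1) -> maybe => FALSE POSITIVE
query gnu: checks bit1=0, bit6=1 (has a 0) -> no => not a false positive
False positives (alphabetical): bee dog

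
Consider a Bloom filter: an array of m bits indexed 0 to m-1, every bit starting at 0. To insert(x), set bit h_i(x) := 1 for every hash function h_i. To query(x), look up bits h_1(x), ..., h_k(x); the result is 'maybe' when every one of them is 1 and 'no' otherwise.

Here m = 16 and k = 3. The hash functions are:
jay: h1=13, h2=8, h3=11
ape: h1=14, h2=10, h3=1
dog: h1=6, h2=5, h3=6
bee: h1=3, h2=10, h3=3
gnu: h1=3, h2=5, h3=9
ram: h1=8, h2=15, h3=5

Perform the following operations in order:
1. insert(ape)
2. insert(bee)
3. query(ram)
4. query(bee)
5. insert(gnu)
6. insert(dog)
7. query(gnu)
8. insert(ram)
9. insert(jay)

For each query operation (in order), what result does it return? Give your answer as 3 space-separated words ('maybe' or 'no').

Answer: no maybe maybe

Derivation:
Start: bits=0000000000000000
Op 1: insert ape -> sets bits 1 10 14 -> bits=0100000000100010
Op 2: insert bee -> sets bits 3 10 -> bits=0101000000100010
Op 3: query ram -> checks bit5=0, bit8=0, bit15=0 (has a 0) -> no
Op 4: query bee -> checks bit3=1, bit10=1 (all 1) -> maybe
Op 5: insert gnu -> sets bits 3 5 9 -> bits=0101010001100010
Op 6: insert dog -> sets bits 5 6 -> bits=0101011001100010
Op 7: query gnu -> checks bit3=1, bit5=1, bit9=1 (all 1) -> maybe
Op 8: insert ram -> sets bits 5 8 15 -> bits=0101011011100011
Op 9: insert jay -> sets bits 8 11 13 -> bits=0101011011110111
Query results in order: no maybe maybe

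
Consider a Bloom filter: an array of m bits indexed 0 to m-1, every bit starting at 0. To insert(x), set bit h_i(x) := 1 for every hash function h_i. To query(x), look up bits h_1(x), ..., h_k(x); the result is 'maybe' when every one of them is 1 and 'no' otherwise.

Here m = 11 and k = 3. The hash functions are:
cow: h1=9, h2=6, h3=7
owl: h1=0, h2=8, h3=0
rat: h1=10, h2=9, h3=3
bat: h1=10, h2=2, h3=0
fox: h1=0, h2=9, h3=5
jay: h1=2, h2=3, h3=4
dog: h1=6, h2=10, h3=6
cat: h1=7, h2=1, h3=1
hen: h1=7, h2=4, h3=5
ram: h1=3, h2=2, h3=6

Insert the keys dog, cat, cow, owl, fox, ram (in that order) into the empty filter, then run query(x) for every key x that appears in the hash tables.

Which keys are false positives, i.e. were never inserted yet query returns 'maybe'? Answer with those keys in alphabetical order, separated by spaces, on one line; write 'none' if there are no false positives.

Start: bits=00000000000
After insert 'dog': sets bits 6 10 -> bits=00000010001
After insert 'cat': sets bits 1 7 -> bits=01000011001
After insert 'cow': sets bits 6 7 9 -> bits=01000011011
After insert 'owl': sets bits 0 8 -> bits=11000011111
After insert 'fox': sets bits 0 5 9 -> bits=11000111111
After insert 'ram': sets bits 2 3 6 -> bits=11110111111
Not inserted: bat hen jay rat — query each against bits=11110111111:
query bat: checks bit0=1, bit2=1, bit10=1 (all 1) -> maybe => FALSE POSITIVE
query hen: checks bit4=0, bit5=1, bit7=1 (has a 0) -> no => not a false positive
query jay: checks bit2=1, bit3=1, bit4=0 (has a 0) -> no => not a false positive
query rat: checks bit3=1, bit9=1, bit10=1 (all 1) -> maybe => FALSE POSITIVE
False positives (alphabetical): bat rat

Answer: bat rat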